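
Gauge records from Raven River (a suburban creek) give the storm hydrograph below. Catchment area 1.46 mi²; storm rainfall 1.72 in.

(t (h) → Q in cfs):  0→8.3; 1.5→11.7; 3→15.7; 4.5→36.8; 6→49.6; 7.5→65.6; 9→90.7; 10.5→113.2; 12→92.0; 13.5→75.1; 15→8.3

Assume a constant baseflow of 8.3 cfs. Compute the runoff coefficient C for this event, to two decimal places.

ΣQ_DR = 475.7 cfs; V = ΣQ_DR·Δt = 2.569 × 10^6 ft³.
Runoff depth d = V / A = 0.7573 in.
C = d / P = 0.7573 / 1.72 = 0.44.

C ≈ 0.44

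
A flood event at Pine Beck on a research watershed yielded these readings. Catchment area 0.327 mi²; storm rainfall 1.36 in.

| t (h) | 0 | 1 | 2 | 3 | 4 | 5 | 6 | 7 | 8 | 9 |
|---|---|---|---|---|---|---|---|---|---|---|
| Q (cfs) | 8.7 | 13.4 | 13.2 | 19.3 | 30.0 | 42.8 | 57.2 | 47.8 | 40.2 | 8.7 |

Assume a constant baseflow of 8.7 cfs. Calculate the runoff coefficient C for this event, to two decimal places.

C ≈ 0.68

ΣQ_DR = 194.3 cfs; V = ΣQ_DR·Δt = 6.995 × 10^5 ft³.
Runoff depth d = V / A = 0.9207 in.
C = d / P = 0.9207 / 1.36 = 0.68.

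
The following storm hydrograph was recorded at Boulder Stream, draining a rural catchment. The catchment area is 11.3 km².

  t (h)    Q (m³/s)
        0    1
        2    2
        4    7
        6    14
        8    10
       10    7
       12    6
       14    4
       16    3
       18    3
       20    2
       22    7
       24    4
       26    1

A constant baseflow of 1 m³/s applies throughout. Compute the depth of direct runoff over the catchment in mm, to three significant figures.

d ≈ 36.3 mm

Direct runoff: 0.0, 1.0, 6.0, 13.0, 9.0, 6.0, 5.0, 3.0, 2.0, 2.0, 1.0, 6.0, 3.0, 0.0 m³/s; ΣQ_DR = 57.00 m³/s.
V = ΣQ_DR · Δt = 57.00 × 7200 s = 4.104 × 10^5 m³.
Over A = 11.3 km², depth = V / A = 36.3 mm.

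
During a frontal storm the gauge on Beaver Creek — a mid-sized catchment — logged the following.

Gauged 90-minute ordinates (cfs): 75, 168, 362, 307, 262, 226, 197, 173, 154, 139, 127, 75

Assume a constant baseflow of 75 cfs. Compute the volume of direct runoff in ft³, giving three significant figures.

V ≈ 7.37 × 10^6 ft³

Direct-runoff ordinates (Q − Q_b): 0.0, 93.0, 287.0, 232.0, 187.0, 151.0, 122.0, 98.0, 79.0, 64.0, 52.0, 0.0 cfs.
ΣQ_DR = 1365 cfs.
With Δt = 1.5 h = 5400 s, V = ΣQ_DR · Δt = 1365 × 5400 = 7.37 × 10^6 ft³.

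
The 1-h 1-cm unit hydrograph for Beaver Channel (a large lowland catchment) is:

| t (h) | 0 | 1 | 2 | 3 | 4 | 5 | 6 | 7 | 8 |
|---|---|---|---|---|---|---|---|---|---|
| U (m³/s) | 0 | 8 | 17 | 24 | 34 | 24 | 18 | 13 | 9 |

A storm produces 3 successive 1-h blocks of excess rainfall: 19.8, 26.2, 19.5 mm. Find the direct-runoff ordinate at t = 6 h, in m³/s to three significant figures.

By discrete convolution, Q_j = Σ (P_i / 10 mm) · U_{j−i}.
At t = 6 h (j=6): Q = (19.8/10)·18 + (26.2/10)·24 + (19.5/10)·34 = 165 m³/s.

Q ≈ 165 m³/s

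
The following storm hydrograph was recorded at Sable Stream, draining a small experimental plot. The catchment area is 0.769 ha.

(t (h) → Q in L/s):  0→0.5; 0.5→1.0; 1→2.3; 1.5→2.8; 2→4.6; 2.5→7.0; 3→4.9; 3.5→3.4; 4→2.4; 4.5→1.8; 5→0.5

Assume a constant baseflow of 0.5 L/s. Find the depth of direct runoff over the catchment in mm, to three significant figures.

d ≈ 6.02 mm

Direct runoff: 0.0, 0.5, 1.8, 2.3, 4.1, 6.5, 4.4, 2.9, 1.9, 1.3, 0.0 L/s; ΣQ_DR = 25.70 L/s.
V = ΣQ_DR · Δt = 25.70 × 1800 s = 46260 L.
Over A = 0.769 ha, depth = V / A = 6.02 mm.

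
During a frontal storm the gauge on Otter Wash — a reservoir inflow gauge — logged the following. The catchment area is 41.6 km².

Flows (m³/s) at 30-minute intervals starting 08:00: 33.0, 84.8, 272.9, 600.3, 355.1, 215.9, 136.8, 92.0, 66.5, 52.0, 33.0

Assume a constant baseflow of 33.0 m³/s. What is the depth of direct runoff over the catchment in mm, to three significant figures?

d ≈ 68.3 mm

Direct runoff: 0.0, 51.8, 239.9, 567.3, 322.1, 182.9, 103.8, 59.0, 33.5, 19.0, 0.0 m³/s; ΣQ_DR = 1579 m³/s.
V = ΣQ_DR · Δt = 1579 × 1800 s = 2.843 × 10^6 m³.
Over A = 41.6 km², depth = V / A = 68.3 mm.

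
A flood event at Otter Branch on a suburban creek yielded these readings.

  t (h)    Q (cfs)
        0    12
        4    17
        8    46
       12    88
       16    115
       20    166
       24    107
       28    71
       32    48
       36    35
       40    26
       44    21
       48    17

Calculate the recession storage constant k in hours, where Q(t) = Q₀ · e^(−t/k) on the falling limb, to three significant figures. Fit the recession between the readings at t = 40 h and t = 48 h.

k ≈ 18.8 h

On the falling limb, Q drops from 26 to 17 cfs between t = 40 h and t = 48 h (Δt = 8 h).
k = −Δt / ln(Q₂/Q₁) = −8 / ln(17/26) = 18.8 h.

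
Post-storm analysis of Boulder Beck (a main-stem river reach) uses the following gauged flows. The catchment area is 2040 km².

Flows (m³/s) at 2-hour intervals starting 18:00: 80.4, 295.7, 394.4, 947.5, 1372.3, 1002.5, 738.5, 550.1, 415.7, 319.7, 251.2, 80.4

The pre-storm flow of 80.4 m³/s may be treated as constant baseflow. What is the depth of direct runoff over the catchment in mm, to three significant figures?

Direct runoff: 0.0, 215.3, 314.0, 867.1, 1291.9, 922.1, 658.1, 469.7, 335.3, 239.3, 170.8, 0.0 m³/s; ΣQ_DR = 5484 m³/s.
V = ΣQ_DR · Δt = 5484 × 7200 s = 3.948 × 10^7 m³.
Over A = 2040 km², depth = V / A = 19.4 mm.

d ≈ 19.4 mm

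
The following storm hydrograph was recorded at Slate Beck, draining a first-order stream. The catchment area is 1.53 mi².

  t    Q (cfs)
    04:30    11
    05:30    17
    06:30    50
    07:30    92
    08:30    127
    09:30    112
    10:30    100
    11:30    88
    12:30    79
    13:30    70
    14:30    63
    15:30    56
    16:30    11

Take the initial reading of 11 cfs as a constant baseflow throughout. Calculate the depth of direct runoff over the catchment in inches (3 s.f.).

Direct runoff: 0.0, 6.0, 39.0, 81.0, 116.0, 101.0, 89.0, 77.0, 68.0, 59.0, 52.0, 45.0, 0.0 cfs; ΣQ_DR = 733.0 cfs.
V = ΣQ_DR · Δt = 733.0 × 3600 s = 2.639 × 10^6 ft³.
Over A = 1.53 mi², depth = V / A = 0.742 in.

d ≈ 0.742 in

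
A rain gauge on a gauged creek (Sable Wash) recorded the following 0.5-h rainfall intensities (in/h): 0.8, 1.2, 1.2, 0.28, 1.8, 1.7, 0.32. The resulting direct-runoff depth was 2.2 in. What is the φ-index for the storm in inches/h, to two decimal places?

φ ≈ 0.46 in/h

Only the 5 blocks with intensity above φ contribute runoff: 0.8, 1.2, 1.2, 1.8, 1.7 in/h.
Σ(I−φ)·Δt = d  ⇒  (0.8+1.2+1.2+1.8+1.7 − 5φ)·0.5 = 2.2
φ = (6.700 − 2.2/0.5) / 5 = 0.46 in/h.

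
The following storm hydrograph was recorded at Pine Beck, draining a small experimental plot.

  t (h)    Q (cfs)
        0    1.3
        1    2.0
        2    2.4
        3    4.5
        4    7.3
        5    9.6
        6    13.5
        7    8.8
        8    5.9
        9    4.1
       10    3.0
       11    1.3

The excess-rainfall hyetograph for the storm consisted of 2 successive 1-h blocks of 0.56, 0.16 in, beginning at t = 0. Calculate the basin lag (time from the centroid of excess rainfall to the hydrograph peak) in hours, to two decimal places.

t_L ≈ 5.28 h

Centroid of excess rainfall: t_c = Σ P_i·t̄_i / ΣP_i = 0.7222 h (block centres at 0.5, 1.5 h).
Hydrograph peak occurs at t = 6 h, so basin lag t_L = 6 − 0.7222 = 5.28 h.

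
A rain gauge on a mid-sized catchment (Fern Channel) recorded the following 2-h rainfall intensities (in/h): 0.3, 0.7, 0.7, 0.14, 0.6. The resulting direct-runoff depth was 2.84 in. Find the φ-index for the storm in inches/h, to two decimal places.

Only the 4 blocks with intensity above φ contribute runoff: 0.3, 0.7, 0.7, 0.6 in/h.
Σ(I−φ)·Δt = d  ⇒  (0.3+0.7+0.7+0.6 − 4φ)·2 = 2.84
φ = (2.300 − 2.84/2) / 4 = 0.22 in/h.

φ ≈ 0.22 in/h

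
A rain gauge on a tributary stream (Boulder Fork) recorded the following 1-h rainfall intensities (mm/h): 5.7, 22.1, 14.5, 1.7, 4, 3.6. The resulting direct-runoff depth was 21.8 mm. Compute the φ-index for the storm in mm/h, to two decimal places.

φ ≈ 7.40 mm/h

Only the 2 blocks with intensity above φ contribute runoff: 22.1, 14.5 mm/h.
Σ(I−φ)·Δt = d  ⇒  (22.1+14.5 − 2φ)·1 = 21.8
φ = (36.60 − 21.8/1) / 2 = 7.40 mm/h.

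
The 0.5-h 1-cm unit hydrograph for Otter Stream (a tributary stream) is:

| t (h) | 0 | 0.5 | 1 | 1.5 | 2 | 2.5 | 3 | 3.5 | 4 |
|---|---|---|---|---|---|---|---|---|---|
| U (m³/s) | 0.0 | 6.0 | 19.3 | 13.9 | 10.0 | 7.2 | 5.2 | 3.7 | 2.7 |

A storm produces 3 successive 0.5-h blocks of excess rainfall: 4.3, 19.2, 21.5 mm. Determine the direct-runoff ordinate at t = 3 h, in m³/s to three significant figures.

Q ≈ 37.6 m³/s

By discrete convolution, Q_j = Σ (P_i / 10 mm) · U_{j−i}.
At t = 3 h (j=6): Q = (4.3/10)·5.2 + (19.2/10)·7.2 + (21.5/10)·10.0 = 37.6 m³/s.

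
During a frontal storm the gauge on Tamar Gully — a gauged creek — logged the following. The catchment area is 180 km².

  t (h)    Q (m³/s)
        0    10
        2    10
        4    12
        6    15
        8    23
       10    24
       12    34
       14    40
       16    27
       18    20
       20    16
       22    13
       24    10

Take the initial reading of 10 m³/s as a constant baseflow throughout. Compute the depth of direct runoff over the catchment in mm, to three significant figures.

d ≈ 4.96 mm

Direct runoff: 0.0, 0.0, 2.0, 5.0, 13.0, 14.0, 24.0, 30.0, 17.0, 10.0, 6.0, 3.0, 0.0 m³/s; ΣQ_DR = 124.0 m³/s.
V = ΣQ_DR · Δt = 124.0 × 7200 s = 8.928 × 10^5 m³.
Over A = 180 km², depth = V / A = 4.96 mm.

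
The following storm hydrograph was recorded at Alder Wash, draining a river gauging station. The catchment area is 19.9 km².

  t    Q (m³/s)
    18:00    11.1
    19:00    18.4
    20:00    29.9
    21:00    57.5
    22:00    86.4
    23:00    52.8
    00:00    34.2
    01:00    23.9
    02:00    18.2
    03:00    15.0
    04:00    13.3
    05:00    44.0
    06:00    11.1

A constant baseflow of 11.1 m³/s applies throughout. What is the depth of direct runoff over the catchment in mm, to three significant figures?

Direct runoff: 0.0, 7.3, 18.8, 46.4, 75.3, 41.7, 23.1, 12.8, 7.1, 3.9, 2.2, 32.9, 0.0 m³/s; ΣQ_DR = 271.5 m³/s.
V = ΣQ_DR · Δt = 271.5 × 3600 s = 9.774 × 10^5 m³.
Over A = 19.9 km², depth = V / A = 49.1 mm.

d ≈ 49.1 mm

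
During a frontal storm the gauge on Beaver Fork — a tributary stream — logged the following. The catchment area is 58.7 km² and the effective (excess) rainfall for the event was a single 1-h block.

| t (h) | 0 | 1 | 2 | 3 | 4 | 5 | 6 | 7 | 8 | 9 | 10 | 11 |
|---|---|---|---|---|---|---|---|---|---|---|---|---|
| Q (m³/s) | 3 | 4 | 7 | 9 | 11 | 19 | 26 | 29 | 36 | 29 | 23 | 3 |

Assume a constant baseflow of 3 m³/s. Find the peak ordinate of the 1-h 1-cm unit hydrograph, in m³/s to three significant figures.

Direct runoff: 0.0, 1.0, 4.0, 6.0, 8.0, 16.0, 23.0, 26.0, 33.0, 26.0, 20.0, 0.0 m³/s; ΣQ_DR = 163.0 m³/s, peak = 33.0 m³/s.
Runoff depth d = ΣQ_DR·Δt / A = 163.0 × 3600 / (58.7 km²) = 9.997 mm.
The 1-cm UH is the DRH scaled by (10 mm)/d, so U_p = 33.0 × 10/9.997 = 33.0 m³/s.

U_p ≈ 33.0 m³/s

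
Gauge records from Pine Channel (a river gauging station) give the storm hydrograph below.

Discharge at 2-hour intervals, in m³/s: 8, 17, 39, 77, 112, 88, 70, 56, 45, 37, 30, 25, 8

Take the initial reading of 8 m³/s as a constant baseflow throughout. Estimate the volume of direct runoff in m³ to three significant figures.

Direct-runoff ordinates (Q − Q_b): 0.0, 9.0, 31.0, 69.0, 104.0, 80.0, 62.0, 48.0, 37.0, 29.0, 22.0, 17.0, 0.0 m³/s.
ΣQ_DR = 508.0 m³/s.
With Δt = 2 h = 7200 s, V = ΣQ_DR · Δt = 508.0 × 7200 = 3.66 × 10^6 m³.

V ≈ 3.66 × 10^6 m³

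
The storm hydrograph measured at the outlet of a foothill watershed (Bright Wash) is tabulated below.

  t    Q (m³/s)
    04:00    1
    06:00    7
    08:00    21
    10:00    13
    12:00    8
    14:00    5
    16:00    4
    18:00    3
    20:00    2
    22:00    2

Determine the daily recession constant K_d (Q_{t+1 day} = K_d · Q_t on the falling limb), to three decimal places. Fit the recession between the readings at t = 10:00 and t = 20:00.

Between t = 10:00 and t = 20:00 the flow falls from 13 to 2 m³/s over 5×2 h = 10 h.
Per-interval ratio K = (2/13)^(1/5) = 0.6877; K_d = K^(24/2) = 0.011.

K_d ≈ 0.011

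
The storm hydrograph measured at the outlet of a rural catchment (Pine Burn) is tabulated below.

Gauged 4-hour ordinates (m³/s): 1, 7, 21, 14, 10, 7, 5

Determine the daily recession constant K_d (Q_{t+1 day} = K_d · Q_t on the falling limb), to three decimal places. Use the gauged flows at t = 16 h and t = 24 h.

Between t = 16 h and t = 24 h the flow falls from 10 to 5 m³/s over 2×4 h = 8 h.
Per-interval ratio K = (5/10)^(1/2) = 0.7071; K_d = K^(24/4) = 0.125.

K_d ≈ 0.125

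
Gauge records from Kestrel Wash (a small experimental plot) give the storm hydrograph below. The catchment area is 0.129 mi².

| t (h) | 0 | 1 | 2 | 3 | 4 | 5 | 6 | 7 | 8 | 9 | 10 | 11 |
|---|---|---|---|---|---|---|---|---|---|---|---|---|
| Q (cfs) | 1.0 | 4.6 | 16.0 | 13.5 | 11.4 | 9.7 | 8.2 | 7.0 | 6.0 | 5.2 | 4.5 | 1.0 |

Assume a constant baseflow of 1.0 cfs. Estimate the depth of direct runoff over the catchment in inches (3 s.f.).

Direct runoff: 0.0, 3.6, 15.0, 12.5, 10.4, 8.7, 7.2, 6.0, 5.0, 4.2, 3.5, 0.0 cfs; ΣQ_DR = 76.10 cfs.
V = ΣQ_DR · Δt = 76.10 × 3600 s = 2.740 × 10^5 ft³.
Over A = 0.129 mi², depth = V / A = 0.914 in.

d ≈ 0.914 in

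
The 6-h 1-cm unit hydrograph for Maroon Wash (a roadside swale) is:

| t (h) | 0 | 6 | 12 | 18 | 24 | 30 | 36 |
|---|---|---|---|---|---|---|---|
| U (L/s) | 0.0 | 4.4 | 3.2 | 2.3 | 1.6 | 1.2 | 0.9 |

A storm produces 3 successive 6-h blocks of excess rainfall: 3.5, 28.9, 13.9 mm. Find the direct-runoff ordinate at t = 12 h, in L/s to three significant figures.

By discrete convolution, Q_j = Σ (P_i / 10 mm) · U_{j−i}.
At t = 12 h (j=2): Q = (3.5/10)·3.2 + (28.9/10)·4.4 + (13.9/10)·0.0 = 13.8 L/s.

Q ≈ 13.8 L/s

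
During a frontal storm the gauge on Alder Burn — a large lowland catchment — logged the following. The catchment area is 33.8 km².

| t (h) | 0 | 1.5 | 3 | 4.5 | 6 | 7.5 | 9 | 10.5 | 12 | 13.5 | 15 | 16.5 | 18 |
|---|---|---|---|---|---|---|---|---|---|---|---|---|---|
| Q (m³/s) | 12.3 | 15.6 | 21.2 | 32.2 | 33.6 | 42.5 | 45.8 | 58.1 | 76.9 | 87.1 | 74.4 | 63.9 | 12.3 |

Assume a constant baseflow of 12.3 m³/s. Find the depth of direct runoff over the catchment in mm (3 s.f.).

Direct runoff: 0.0, 3.3, 8.9, 19.9, 21.3, 30.2, 33.5, 45.8, 64.6, 74.8, 62.1, 51.6, 0.0 m³/s; ΣQ_DR = 416.0 m³/s.
V = ΣQ_DR · Δt = 416.0 × 5400 s = 2.246 × 10^6 m³.
Over A = 33.8 km², depth = V / A = 66.5 mm.

d ≈ 66.5 mm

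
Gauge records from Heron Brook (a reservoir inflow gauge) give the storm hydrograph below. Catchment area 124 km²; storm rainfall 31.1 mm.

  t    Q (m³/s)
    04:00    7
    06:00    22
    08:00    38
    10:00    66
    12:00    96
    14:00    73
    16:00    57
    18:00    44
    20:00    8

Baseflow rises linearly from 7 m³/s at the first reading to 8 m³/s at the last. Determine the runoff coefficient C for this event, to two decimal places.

ΣQ_DR = 343.5 m³/s; V = ΣQ_DR·Δt = 2.473 × 10^6 m³.
Runoff depth d = V / A = 19.95 mm.
C = d / P = 19.95 / 31.1 = 0.64.

C ≈ 0.64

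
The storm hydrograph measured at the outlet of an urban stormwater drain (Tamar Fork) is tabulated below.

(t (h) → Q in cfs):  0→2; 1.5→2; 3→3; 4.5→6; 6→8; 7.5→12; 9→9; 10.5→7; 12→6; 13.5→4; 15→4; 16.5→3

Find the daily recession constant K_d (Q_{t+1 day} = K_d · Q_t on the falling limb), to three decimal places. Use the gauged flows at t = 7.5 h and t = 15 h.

K_d ≈ 0.030

Between t = 7.5 h and t = 15 h the flow falls from 12 to 4 cfs over 5×1.5 h = 7.5 h.
Per-interval ratio K = (4/12)^(1/5) = 0.8027; K_d = K^(24/1.5) = 0.030.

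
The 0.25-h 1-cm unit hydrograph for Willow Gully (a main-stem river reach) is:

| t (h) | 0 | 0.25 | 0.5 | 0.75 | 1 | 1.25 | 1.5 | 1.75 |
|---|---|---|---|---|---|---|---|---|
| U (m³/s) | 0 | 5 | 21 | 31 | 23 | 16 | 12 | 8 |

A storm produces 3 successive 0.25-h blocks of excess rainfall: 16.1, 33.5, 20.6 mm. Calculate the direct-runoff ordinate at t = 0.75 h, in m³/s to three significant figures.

Q ≈ 131 m³/s

By discrete convolution, Q_j = Σ (P_i / 10 mm) · U_{j−i}.
At t = 0.75 h (j=3): Q = (16.1/10)·31 + (33.5/10)·21 + (20.6/10)·5 = 131 m³/s.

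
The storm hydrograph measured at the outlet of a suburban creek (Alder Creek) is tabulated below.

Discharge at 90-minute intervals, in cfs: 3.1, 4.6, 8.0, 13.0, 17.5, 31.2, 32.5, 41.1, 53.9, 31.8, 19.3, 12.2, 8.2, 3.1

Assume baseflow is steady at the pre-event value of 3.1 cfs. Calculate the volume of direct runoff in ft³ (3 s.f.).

Direct-runoff ordinates (Q − Q_b): 0.0, 1.5, 4.9, 9.9, 14.4, 28.1, 29.4, 38.0, 50.8, 28.7, 16.2, 9.1, 5.1, 0.0 cfs.
ΣQ_DR = 236.1 cfs.
With Δt = 1.5 h = 5400 s, V = ΣQ_DR · Δt = 236.1 × 5400 = 1.27 × 10^6 ft³.

V ≈ 1.27 × 10^6 ft³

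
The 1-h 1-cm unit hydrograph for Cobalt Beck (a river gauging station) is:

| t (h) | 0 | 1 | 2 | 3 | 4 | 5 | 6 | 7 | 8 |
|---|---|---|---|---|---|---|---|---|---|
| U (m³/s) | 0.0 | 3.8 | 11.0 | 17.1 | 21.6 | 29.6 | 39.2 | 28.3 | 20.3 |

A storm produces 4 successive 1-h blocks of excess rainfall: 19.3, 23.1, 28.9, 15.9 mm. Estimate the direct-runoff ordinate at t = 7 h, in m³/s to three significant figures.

By discrete convolution, Q_j = Σ (P_i / 10 mm) · U_{j−i}.
At t = 7 h (j=7): Q = (19.3/10)·28.3 + (23.1/10)·39.2 + (28.9/10)·29.6 + (15.9/10)·21.6 = 265 m³/s.

Q ≈ 265 m³/s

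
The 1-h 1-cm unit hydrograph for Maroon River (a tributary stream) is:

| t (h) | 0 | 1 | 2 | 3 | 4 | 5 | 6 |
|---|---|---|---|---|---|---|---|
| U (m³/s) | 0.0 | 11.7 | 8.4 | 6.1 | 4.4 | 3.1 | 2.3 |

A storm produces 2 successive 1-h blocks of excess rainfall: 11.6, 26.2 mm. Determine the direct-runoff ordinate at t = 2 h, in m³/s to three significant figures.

Q ≈ 40.4 m³/s

By discrete convolution, Q_j = Σ (P_i / 10 mm) · U_{j−i}.
At t = 2 h (j=2): Q = (11.6/10)·8.4 + (26.2/10)·11.7 = 40.4 m³/s.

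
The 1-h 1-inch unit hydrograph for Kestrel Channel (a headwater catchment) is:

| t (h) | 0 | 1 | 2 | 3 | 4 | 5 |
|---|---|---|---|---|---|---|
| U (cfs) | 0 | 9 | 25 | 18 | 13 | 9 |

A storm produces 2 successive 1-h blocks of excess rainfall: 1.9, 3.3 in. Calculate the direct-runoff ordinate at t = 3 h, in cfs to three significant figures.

By discrete convolution, Q_j = Σ (P_i / 1 in) · U_{j−i}.
At t = 3 h (j=3): Q = (1.9/1)·18 + (3.3/1)·25 = 117 cfs.

Q ≈ 117 cfs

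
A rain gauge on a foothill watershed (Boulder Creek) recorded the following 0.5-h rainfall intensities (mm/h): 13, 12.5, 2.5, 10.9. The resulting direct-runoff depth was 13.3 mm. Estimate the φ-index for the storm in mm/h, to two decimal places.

φ ≈ 3.27 mm/h

Only the 3 blocks with intensity above φ contribute runoff: 13, 12.5, 10.9 mm/h.
Σ(I−φ)·Δt = d  ⇒  (13+12.5+10.9 − 3φ)·0.5 = 13.3
φ = (36.40 − 13.3/0.5) / 3 = 3.27 mm/h.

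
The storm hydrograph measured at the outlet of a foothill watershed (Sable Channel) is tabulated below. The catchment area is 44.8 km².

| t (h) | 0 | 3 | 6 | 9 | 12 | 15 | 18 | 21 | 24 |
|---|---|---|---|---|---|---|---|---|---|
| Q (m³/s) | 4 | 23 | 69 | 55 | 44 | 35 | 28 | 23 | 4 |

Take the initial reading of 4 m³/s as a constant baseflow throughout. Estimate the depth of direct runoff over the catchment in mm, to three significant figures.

Direct runoff: 0.0, 19.0, 65.0, 51.0, 40.0, 31.0, 24.0, 19.0, 0.0 m³/s; ΣQ_DR = 249.0 m³/s.
V = ΣQ_DR · Δt = 249.0 × 10800 s = 2.689 × 10^6 m³.
Over A = 44.8 km², depth = V / A = 60.0 mm.

d ≈ 60.0 mm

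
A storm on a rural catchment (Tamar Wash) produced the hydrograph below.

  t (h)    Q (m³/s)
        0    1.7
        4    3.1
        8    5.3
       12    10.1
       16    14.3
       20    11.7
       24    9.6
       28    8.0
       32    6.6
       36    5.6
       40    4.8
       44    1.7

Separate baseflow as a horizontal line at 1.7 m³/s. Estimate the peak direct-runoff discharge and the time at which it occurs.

Subtracting baseflow gives direct-runoff ordinates: 0.0, 1.4, 3.6, 8.4, 12.6, 10.0, 7.9, 6.3, 4.9, 3.9, 3.1, 0.0 m³/s.
The maximum is 12.6 m³/s, occurring at the reading for t = 16 h.

Q_p = 12.6 m³/s at t = 16 h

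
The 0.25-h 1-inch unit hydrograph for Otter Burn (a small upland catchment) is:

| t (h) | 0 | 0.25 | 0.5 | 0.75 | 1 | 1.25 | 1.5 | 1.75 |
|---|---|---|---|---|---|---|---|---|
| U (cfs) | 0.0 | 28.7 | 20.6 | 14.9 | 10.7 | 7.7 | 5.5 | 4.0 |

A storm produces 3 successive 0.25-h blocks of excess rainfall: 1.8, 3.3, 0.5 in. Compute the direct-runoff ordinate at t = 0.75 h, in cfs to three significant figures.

By discrete convolution, Q_j = Σ (P_i / 1 in) · U_{j−i}.
At t = 0.75 h (j=3): Q = (1.8/1)·14.9 + (3.3/1)·20.6 + (0.5/1)·28.7 = 109 cfs.

Q ≈ 109 cfs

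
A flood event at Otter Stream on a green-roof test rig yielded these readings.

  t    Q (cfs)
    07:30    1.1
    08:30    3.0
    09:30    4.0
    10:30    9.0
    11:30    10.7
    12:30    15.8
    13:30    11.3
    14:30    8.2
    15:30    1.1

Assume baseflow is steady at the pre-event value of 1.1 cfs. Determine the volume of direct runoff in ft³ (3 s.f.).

V ≈ 1.95 × 10^5 ft³

Direct-runoff ordinates (Q − Q_b): 0.0, 1.9, 2.9, 7.9, 9.6, 14.7, 10.2, 7.1, 0.0 cfs.
ΣQ_DR = 54.30 cfs.
With Δt = 1 h = 3600 s, V = ΣQ_DR · Δt = 54.30 × 3600 = 1.95 × 10^5 ft³.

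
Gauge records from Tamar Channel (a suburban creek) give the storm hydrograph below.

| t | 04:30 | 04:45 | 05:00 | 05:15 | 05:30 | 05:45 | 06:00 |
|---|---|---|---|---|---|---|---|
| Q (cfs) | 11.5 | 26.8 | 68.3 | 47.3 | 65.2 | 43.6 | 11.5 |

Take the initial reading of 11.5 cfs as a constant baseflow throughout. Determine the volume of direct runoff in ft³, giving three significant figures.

V ≈ 1.74 × 10^5 ft³

Direct-runoff ordinates (Q − Q_b): 0.0, 15.3, 56.8, 35.8, 53.7, 32.1, 0.0 cfs.
ΣQ_DR = 193.7 cfs.
With Δt = 0.25 h = 900 s, V = ΣQ_DR · Δt = 193.7 × 900 = 1.74 × 10^5 ft³.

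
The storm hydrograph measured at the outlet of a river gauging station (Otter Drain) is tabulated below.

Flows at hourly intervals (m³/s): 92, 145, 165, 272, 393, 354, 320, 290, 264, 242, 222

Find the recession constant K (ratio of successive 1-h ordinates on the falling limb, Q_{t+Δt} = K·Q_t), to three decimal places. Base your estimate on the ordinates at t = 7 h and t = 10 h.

Using the recession-limb readings at t = 7 h and t = 10 h: Q falls from 290 to 222 m³/s over 3 intervals.
K = (Q₂/Q₁)^(1/3) = (222/290)^(1/3) = 0.915.

K ≈ 0.915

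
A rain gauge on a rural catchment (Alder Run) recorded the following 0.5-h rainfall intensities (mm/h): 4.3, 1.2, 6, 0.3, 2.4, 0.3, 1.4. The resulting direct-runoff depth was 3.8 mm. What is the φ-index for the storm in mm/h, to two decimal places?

Only the 3 blocks with intensity above φ contribute runoff: 4.3, 6, 2.4 mm/h.
Σ(I−φ)·Δt = d  ⇒  (4.3+6+2.4 − 3φ)·0.5 = 3.8
φ = (12.70 − 3.8/0.5) / 3 = 1.70 mm/h.

φ ≈ 1.70 mm/h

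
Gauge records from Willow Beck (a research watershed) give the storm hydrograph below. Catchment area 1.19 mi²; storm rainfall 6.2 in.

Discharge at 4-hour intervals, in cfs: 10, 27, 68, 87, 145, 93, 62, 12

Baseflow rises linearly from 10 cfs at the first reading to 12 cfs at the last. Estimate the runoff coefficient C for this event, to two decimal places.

ΣQ_DR = 416.0 cfs; V = ΣQ_DR·Δt = 5.990 × 10^6 ft³.
Runoff depth d = V / A = 2.167 in.
C = d / P = 2.167 / 6.2 = 0.35.

C ≈ 0.35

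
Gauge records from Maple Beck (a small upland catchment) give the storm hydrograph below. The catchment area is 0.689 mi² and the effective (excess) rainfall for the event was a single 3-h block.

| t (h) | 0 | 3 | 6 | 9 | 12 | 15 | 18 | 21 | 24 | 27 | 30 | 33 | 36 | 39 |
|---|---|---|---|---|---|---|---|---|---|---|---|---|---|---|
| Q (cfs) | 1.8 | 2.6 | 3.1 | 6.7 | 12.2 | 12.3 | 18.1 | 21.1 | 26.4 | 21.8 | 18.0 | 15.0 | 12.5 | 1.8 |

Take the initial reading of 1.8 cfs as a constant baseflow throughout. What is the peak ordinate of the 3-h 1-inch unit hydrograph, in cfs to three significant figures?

U_p ≈ 24.6 cfs

Direct runoff: 0.0, 0.8, 1.3, 4.9, 10.4, 10.5, 16.3, 19.3, 24.6, 20.0, 16.2, 13.2, 10.7, 0.0 cfs; ΣQ_DR = 148.2 cfs, peak = 24.6 cfs.
Runoff depth d = ΣQ_DR·Δt / A = 148.2 × 10800 / (0.689 mi²) = 0.9999 in.
The 1-inch UH is the DRH scaled by (1 in)/d, so U_p = 24.6 × 1/0.9999 = 24.6 cfs.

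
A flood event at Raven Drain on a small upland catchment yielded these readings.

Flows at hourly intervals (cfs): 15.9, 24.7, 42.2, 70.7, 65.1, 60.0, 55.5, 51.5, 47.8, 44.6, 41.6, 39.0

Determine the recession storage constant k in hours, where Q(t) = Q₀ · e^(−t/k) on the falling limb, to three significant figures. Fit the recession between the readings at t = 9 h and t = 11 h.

On the falling limb, Q drops from 44.6 to 39.0 cfs between t = 9 h and t = 11 h (Δt = 2 h).
k = −Δt / ln(Q₂/Q₁) = −2 / ln(39.0/44.6) = 14.9 h.

k ≈ 14.9 h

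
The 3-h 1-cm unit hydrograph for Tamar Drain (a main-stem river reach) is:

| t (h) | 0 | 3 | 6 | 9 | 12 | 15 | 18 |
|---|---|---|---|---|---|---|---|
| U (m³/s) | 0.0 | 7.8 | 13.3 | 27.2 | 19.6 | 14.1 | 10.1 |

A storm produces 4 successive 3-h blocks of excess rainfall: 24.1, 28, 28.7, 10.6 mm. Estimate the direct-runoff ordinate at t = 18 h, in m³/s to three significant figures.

By discrete convolution, Q_j = Σ (P_i / 10 mm) · U_{j−i}.
At t = 18 h (j=6): Q = (24.1/10)·10.1 + (28/10)·14.1 + (28.7/10)·19.6 + (10.6/10)·27.2 = 149 m³/s.

Q ≈ 149 m³/s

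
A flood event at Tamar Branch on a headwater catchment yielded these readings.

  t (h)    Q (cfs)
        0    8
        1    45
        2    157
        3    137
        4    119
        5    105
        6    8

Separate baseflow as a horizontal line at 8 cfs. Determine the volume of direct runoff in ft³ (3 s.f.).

Direct-runoff ordinates (Q − Q_b): 0.0, 37.0, 149.0, 129.0, 111.0, 97.0, 0.0 cfs.
ΣQ_DR = 523.0 cfs.
With Δt = 1 h = 3600 s, V = ΣQ_DR · Δt = 523.0 × 3600 = 1.88 × 10^6 ft³.

V ≈ 1.88 × 10^6 ft³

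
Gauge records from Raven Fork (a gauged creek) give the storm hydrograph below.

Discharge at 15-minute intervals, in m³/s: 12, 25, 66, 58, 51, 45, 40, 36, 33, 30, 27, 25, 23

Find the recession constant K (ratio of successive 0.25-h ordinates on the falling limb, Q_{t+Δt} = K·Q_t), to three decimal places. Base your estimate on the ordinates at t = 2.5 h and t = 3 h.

K ≈ 0.923

Using the recession-limb readings at t = 2.5 h and t = 3 h: Q falls from 27 to 23 m³/s over 2 intervals.
K = (Q₂/Q₁)^(1/2) = (23/27)^(1/2) = 0.923.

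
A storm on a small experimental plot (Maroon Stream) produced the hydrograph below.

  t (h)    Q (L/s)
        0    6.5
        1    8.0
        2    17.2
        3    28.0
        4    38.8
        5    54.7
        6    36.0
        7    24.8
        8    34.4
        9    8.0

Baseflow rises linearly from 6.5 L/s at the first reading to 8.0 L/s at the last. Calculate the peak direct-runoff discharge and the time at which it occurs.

Q_p = 47.37 L/s at t = 5 h

Subtracting baseflow gives direct-runoff ordinates: 0.00, 1.33, 10.37, 21.00, 31.63, 47.37, 28.50, 17.13, 26.57, 0.00 L/s.
The maximum is 47.37 L/s, occurring at the reading for t = 5 h.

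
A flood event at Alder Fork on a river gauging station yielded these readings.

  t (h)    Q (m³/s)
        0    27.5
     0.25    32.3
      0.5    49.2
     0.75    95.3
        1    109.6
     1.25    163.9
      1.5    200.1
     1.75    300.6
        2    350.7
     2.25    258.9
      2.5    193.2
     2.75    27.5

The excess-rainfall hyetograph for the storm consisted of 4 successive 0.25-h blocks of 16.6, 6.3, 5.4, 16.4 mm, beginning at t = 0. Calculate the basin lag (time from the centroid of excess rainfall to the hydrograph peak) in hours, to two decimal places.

Centroid of excess rainfall: t_c = Σ P_i·t̄_i / ΣP_i = 0.4958 h (block centres at 0.125, 0.375, 0.625, 0.875 h).
Hydrograph peak occurs at t = 2 h, so basin lag t_L = 2 − 0.4958 = 1.50 h.

t_L ≈ 1.50 h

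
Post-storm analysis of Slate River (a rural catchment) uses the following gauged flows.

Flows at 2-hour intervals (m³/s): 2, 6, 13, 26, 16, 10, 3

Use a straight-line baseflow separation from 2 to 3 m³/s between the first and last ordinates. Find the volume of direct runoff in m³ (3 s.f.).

Direct-runoff ordinates (Q − Q_b): 0.00, 3.83, 10.67, 23.50, 13.33, 7.17, 0.00 m³/s.
ΣQ_DR = 58.50 m³/s.
With Δt = 2 h = 7200 s, V = ΣQ_DR · Δt = 58.50 × 7200 = 4.21 × 10^5 m³.

V ≈ 4.21 × 10^5 m³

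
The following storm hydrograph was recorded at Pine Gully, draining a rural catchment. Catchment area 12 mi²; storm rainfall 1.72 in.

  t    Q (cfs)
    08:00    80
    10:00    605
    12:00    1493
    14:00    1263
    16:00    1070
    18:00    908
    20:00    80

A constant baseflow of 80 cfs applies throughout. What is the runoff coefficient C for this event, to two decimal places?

C ≈ 0.74

ΣQ_DR = 4939 cfs; V = ΣQ_DR·Δt = 3.556 × 10^7 ft³.
Runoff depth d = V / A = 1.276 in.
C = d / P = 1.276 / 1.72 = 0.74.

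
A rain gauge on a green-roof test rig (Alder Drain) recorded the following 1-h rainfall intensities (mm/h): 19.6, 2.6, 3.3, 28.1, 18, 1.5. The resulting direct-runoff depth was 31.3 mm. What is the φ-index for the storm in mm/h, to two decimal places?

φ ≈ 11.47 mm/h

Only the 3 blocks with intensity above φ contribute runoff: 19.6, 28.1, 18 mm/h.
Σ(I−φ)·Δt = d  ⇒  (19.6+28.1+18 − 3φ)·1 = 31.3
φ = (65.70 − 31.3/1) / 3 = 11.47 mm/h.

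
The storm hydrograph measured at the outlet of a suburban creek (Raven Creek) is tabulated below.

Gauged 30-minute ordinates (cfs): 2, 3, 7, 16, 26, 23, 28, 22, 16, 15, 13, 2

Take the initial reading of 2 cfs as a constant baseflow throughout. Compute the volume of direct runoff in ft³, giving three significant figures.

Direct-runoff ordinates (Q − Q_b): 0.0, 1.0, 5.0, 14.0, 24.0, 21.0, 26.0, 20.0, 14.0, 13.0, 11.0, 0.0 cfs.
ΣQ_DR = 149.0 cfs.
With Δt = 0.5 h = 1800 s, V = ΣQ_DR · Δt = 149.0 × 1800 = 2.68 × 10^5 ft³.

V ≈ 2.68 × 10^5 ft³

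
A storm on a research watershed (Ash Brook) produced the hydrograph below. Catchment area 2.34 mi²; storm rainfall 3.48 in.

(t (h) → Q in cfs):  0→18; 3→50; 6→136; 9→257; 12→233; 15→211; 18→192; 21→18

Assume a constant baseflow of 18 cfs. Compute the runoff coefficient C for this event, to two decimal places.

C ≈ 0.55

ΣQ_DR = 971.0 cfs; V = ΣQ_DR·Δt = 1.049 × 10^7 ft³.
Runoff depth d = V / A = 1.929 in.
C = d / P = 1.929 / 3.48 = 0.55.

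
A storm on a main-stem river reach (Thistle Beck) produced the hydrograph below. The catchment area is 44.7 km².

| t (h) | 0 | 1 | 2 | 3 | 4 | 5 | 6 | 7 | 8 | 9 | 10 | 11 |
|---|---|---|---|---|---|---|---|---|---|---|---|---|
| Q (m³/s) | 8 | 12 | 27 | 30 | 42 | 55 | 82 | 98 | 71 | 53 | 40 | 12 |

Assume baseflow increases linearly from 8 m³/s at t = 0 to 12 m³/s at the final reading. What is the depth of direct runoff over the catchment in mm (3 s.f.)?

Direct runoff: 0.00, 3.64, 18.27, 20.91, 32.55, 45.18, 71.82, 87.45, 60.09, 41.73, 28.36, 0.00 m³/s; ΣQ_DR = 410.0 m³/s.
V = ΣQ_DR · Δt = 410.0 × 3600 s = 1.476 × 10^6 m³.
Over A = 44.7 km², depth = V / A = 33.0 mm.

d ≈ 33.0 mm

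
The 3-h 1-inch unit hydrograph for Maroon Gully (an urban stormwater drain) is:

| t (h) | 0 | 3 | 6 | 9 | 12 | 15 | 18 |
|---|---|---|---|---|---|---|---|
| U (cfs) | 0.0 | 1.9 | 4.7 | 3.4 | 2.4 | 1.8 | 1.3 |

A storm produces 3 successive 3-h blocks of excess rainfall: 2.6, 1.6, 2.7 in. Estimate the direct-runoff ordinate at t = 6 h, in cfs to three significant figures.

By discrete convolution, Q_j = Σ (P_i / 1 in) · U_{j−i}.
At t = 6 h (j=2): Q = (2.6/1)·4.7 + (1.6/1)·1.9 + (2.7/1)·0.0 = 15.3 cfs.

Q ≈ 15.3 cfs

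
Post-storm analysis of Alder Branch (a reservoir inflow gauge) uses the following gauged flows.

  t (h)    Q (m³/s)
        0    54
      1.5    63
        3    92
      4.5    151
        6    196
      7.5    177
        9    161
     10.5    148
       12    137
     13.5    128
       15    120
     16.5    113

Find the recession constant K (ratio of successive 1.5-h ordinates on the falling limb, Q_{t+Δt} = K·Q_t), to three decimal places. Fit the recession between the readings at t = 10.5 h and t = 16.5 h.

K ≈ 0.935

Using the recession-limb readings at t = 10.5 h and t = 16.5 h: Q falls from 148 to 113 m³/s over 4 intervals.
K = (Q₂/Q₁)^(1/4) = (113/148)^(1/4) = 0.935.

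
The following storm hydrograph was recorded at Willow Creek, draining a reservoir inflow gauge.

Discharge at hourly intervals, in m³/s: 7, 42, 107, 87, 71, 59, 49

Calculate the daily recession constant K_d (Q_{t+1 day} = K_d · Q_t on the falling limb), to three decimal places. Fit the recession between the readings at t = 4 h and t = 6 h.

Between t = 4 h and t = 6 h the flow falls from 71 to 49 m³/s over 2×1 h = 2 h.
Per-interval ratio K = (49/71)^(1/2) = 0.8307; K_d = K^(24/1) = 0.012.

K_d ≈ 0.012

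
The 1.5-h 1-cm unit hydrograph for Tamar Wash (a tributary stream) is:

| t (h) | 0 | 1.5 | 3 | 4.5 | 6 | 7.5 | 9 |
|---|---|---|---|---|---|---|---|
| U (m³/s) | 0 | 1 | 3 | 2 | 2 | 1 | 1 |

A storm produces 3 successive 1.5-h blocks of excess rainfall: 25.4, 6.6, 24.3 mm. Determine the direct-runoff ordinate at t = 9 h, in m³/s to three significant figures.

By discrete convolution, Q_j = Σ (P_i / 10 mm) · U_{j−i}.
At t = 9 h (j=6): Q = (25.4/10)·1 + (6.6/10)·1 + (24.3/10)·2 = 8.06 m³/s.

Q ≈ 8.06 m³/s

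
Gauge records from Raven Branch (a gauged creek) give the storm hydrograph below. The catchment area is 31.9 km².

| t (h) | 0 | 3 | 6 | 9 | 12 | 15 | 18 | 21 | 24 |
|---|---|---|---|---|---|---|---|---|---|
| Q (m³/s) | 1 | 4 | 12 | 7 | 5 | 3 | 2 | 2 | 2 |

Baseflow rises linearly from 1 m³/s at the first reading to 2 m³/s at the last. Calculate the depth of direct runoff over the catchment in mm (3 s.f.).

Direct runoff: 0.00, 2.88, 10.75, 5.62, 3.50, 1.38, 0.25, 0.12, 0.00 m³/s; ΣQ_DR = 24.50 m³/s.
V = ΣQ_DR · Δt = 24.50 × 10800 s = 2.646 × 10^5 m³.
Over A = 31.9 km², depth = V / A = 8.29 mm.

d ≈ 8.29 mm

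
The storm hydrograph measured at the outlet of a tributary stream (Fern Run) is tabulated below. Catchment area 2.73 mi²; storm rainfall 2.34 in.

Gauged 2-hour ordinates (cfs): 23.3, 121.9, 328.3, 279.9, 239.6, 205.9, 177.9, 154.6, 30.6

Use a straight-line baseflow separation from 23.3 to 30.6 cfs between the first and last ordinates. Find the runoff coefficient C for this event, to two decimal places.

ΣQ_DR = 1319 cfs; V = ΣQ_DR·Δt = 9.500 × 10^6 ft³.
Runoff depth d = V / A = 1.498 in.
C = d / P = 1.498 / 2.34 = 0.64.

C ≈ 0.64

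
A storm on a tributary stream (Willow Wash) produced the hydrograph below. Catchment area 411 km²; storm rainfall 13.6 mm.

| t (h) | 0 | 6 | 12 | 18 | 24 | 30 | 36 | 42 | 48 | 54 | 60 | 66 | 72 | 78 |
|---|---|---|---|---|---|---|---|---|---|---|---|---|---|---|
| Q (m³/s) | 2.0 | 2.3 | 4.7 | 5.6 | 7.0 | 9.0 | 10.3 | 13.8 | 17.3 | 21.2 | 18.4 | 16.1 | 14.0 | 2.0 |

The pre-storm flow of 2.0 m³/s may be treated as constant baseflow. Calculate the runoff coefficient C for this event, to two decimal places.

ΣQ_DR = 115.7 m³/s; V = ΣQ_DR·Δt = 2.499 × 10^6 m³.
Runoff depth d = V / A = 6.081 mm.
C = d / P = 6.081 / 13.6 = 0.45.

C ≈ 0.45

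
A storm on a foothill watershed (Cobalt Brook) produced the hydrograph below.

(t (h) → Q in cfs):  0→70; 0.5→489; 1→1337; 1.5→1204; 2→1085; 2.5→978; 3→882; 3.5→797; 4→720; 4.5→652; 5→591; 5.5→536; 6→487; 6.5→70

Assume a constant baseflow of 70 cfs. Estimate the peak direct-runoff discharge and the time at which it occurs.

Q_p = 1267.0 cfs at t = 1 h

Subtracting baseflow gives direct-runoff ordinates: 0.0, 419.0, 1267.0, 1134.0, 1015.0, 908.0, 812.0, 727.0, 650.0, 582.0, 521.0, 466.0, 417.0, 0.0 cfs.
The maximum is 1267.0 cfs, occurring at the reading for t = 1 h.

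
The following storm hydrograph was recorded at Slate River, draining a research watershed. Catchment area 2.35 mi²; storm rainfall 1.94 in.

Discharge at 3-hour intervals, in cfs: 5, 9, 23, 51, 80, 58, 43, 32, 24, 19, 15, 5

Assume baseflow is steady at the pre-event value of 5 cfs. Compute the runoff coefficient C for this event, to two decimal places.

ΣQ_DR = 304.0 cfs; V = ΣQ_DR·Δt = 3.283 × 10^6 ft³.
Runoff depth d = V / A = 0.6014 in.
C = d / P = 0.6014 / 1.94 = 0.31.

C ≈ 0.31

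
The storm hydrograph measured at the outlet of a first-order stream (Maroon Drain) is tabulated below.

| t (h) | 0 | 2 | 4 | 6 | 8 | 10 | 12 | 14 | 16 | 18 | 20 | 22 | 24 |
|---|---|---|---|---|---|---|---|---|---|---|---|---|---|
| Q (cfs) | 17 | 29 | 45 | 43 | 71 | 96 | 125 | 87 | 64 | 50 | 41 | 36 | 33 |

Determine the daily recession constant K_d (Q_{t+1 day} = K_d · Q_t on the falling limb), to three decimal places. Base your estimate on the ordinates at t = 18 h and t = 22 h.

Between t = 18 h and t = 22 h the flow falls from 50 to 36 cfs over 2×2 h = 4 h.
Per-interval ratio K = (36/50)^(1/2) = 0.8485; K_d = K^(24/2) = 0.139.

K_d ≈ 0.139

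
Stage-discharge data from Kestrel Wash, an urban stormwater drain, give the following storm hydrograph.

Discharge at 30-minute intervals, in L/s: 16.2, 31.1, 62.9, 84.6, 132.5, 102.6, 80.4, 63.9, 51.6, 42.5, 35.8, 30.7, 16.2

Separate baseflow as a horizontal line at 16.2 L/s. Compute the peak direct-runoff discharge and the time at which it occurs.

Q_p = 116.3 L/s at t = 2 h

Subtracting baseflow gives direct-runoff ordinates: 0.0, 14.9, 46.7, 68.4, 116.3, 86.4, 64.2, 47.7, 35.4, 26.3, 19.6, 14.5, 0.0 L/s.
The maximum is 116.3 L/s, occurring at the reading for t = 2 h.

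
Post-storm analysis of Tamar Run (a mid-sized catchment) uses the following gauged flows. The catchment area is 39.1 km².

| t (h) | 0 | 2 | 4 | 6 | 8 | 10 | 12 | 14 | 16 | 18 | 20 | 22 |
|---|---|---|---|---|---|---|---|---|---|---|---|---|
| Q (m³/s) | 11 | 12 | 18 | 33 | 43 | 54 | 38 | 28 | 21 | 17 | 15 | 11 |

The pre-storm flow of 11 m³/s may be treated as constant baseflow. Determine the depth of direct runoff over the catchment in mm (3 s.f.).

d ≈ 31.1 mm

Direct runoff: 0.0, 1.0, 7.0, 22.0, 32.0, 43.0, 27.0, 17.0, 10.0, 6.0, 4.0, 0.0 m³/s; ΣQ_DR = 169.0 m³/s.
V = ΣQ_DR · Δt = 169.0 × 7200 s = 1.217 × 10^6 m³.
Over A = 39.1 km², depth = V / A = 31.1 mm.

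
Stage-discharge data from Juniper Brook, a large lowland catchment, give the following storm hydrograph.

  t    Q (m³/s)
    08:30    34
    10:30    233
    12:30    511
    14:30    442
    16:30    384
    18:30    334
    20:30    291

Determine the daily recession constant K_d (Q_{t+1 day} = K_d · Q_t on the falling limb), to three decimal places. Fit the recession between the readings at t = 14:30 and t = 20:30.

Between t = 14:30 and t = 20:30 the flow falls from 442 to 291 m³/s over 3×2 h = 6 h.
Per-interval ratio K = (291/442)^(1/3) = 0.8699; K_d = K^(24/2) = 0.188.

K_d ≈ 0.188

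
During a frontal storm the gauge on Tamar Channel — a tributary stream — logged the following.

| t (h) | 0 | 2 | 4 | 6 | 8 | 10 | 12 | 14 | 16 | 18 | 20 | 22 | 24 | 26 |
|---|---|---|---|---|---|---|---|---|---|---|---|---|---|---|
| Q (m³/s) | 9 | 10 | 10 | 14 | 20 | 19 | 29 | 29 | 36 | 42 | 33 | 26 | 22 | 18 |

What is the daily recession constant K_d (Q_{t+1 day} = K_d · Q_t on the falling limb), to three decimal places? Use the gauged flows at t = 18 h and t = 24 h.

Between t = 18 h and t = 24 h the flow falls from 42 to 22 m³/s over 3×2 h = 6 h.
Per-interval ratio K = (22/42)^(1/3) = 0.8061; K_d = K^(24/2) = 0.075.

K_d ≈ 0.075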